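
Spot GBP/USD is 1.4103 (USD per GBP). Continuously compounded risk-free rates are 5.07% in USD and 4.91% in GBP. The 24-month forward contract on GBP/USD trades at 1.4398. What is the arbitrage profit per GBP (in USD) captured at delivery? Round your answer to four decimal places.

Fair forward: F* = S·e^(carry·T), with carry = (r_USD − r_GBP) = 0.0507 − 0.0491 = 0.0016
F* = 1.4103 · e^(0.0016 × 24/12) = 1.4103 · e^0.003200 = 1.4103 × 1.003205 = 1.4148
Market 1.4398 > fair 1.4148: forward overpriced → cash-and-carry (buy spot, short the forward).
At maturity, profit = |F_mkt − F*| = |1.4398 − 1.4148| = 0.0250 per GBP (in USD)

0.0250 per GBP (in USD)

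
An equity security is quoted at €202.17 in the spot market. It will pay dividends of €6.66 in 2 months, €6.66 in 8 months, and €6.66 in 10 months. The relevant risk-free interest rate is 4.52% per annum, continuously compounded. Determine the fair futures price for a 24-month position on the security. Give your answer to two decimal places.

€199.97

PV(dividends) I = 6.66·e^(−0.0452·2/12) + 6.66·e^(−0.0452·8/12) + 6.66·e^(−0.0452·10/12)
I = 6.6100 + 6.4623 + 6.4138 = 19.4861
F = (S − I)·e^(rT) = (202.17 − 19.4861) · e^(0.0452·24/12)
= 182.6839 · e^0.090400 = 182.6839 × 1.094612 = €199.97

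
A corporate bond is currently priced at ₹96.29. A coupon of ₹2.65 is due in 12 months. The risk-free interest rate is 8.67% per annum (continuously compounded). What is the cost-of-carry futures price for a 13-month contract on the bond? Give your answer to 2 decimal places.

PV(coupons) I = 2.65·e^(−0.0867·12/12)
I = 2.4299
F = (S − I)·e^(rT) = (96.29 − 2.4299) · e^(0.0867·13/12)
= 93.8601 · e^0.093925 = 93.8601 × 1.098477 = ₹103.10

₹103.10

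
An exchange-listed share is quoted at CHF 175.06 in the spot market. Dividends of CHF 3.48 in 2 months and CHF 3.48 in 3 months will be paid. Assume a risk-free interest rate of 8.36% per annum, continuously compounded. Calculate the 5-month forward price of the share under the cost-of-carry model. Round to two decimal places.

CHF 174.18

PV(dividends) I = 3.48·e^(−0.0836·2/12) + 3.48·e^(−0.0836·3/12)
I = 3.4318 + 3.4080 = 6.8398
F = (S − I)·e^(rT) = (175.06 − 6.8398) · e^(0.0836·5/12)
= 168.2202 · e^0.034833 = 168.2202 × 1.035447 = CHF 174.18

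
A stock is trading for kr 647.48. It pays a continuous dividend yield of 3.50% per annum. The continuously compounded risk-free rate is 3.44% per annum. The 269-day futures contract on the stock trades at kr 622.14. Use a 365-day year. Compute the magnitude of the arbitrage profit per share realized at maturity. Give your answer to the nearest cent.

Fair futures: F* = S·e^(carry·T), with carry = (r − q) = 0.0344 − 0.0350 = -0.0006
F* = 647.48 · e^(-0.0006 × 269/365) = 647.48 · e^-0.000442 = 647.48 × 0.999558 = kr 647.1938
Market kr 622.14 < fair kr 647.1938: forward underpriced → reverse cash-and-carry (short spot, go long the forward).
At maturity, profit = |F_mkt − F*| = |622.14 − 647.1938| = kr 25.05 per share

kr 25.05 per share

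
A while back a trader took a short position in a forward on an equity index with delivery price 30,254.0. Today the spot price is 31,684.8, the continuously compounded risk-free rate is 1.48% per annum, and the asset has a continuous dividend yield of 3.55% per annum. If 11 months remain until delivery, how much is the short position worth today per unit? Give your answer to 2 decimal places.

-823.99

Current fair forward for the remaining 11 months: F = S·e^((r − q)·T), (r − q) = 0.0148 − 0.0355 = -0.0207
F = 31684.8 · e^(-0.0207 × 11/12) = 31684.8 × 0.98120389 = 31089.2490
Value of long forward = (F − K)·e^(−rT) = (31089.2490 − 30254.0) · e^(−0.0148·11/12)
= 835.2490 × 0.98652495 = 823.99
Short position value = −(long value) = -823.99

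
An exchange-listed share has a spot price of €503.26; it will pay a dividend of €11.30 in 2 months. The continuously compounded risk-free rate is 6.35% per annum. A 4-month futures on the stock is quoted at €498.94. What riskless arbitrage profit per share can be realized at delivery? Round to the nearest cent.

€3.67 per share

PV(dividends) I = 11.30·e^(−0.0635·2/12) = 11.1810
Fair futures F* = (S − I)·e^(rT) = (503.26 − 11.1810)·e^0.021167 = 492.0790 × 1.021393 = 502.6060
Market €498.94 < fair 502.6060: forward underpriced → reverse cash-and-carry (short the stock, invest proceeds at r, pay the dividends, go long the forward).
Profit at T = |F_mkt − F*| = |498.94 − 502.6060| = €3.67 per share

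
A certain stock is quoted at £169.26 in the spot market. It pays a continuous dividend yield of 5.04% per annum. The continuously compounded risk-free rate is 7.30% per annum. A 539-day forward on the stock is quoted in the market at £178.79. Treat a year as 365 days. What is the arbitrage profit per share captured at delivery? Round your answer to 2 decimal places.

£3.79 per share

Fair forward: F* = S·e^(carry·T), with carry = (r − q) = 0.0730 − 0.0504 = 0.0226
F* = 169.26 · e^(0.0226 × 539/365) = 169.26 · e^0.033374 = 169.26 × 1.033937 = £175.0042
Market £178.79 > fair £175.0042: forward overpriced → cash-and-carry (buy spot, short the forward).
At maturity, profit = |F_mkt − F*| = |178.79 − 175.0042| = £3.79 per share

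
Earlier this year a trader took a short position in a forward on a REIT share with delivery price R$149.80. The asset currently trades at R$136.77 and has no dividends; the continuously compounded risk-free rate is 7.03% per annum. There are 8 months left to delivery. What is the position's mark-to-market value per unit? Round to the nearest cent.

R$6.17

Current fair forward for the remaining 8 months: F = S·e^(r·T), r = 0.0703
F = 136.77 · e^(0.0703 × 8/12) = 136.77 × 1.047982 = 143.3325
Value of long forward = (F − K)·e^(−rT) = (143.3325 − 149.80) · e^(−0.0703·8/12)
= -6.4675 × 0.954215 = -6.17
Short position value = −(long value) = R$6.17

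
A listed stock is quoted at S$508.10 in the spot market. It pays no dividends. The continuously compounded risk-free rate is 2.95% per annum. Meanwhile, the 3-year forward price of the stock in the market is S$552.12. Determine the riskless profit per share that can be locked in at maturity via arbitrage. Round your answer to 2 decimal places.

S$3.00 per share

Fair forward: F* = S·e^(carry·T), with carry = r = 0.0295
F* = 508.10 · e^(0.0295 × 3) = 508.10 · e^0.088500 = 508.10 × 1.092534 = S$555.1165
Market S$552.12 < fair S$555.1165: forward underpriced → reverse cash-and-carry (short spot, go long the forward).
At maturity, profit = |F_mkt − F*| = |552.12 − 555.1165| = S$3.00 per share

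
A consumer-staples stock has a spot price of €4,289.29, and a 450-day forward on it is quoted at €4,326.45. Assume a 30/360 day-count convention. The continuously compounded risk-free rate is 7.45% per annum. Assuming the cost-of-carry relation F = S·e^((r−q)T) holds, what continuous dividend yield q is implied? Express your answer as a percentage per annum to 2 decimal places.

6.76%

From F = S·e^((r−q)T): (r − q) = ln(F/S)/T
ln(4326.45/4289.29) = ln(1.008663) = 0.008626
(r − q) = 0.008626 / (450/360) = 0.006901
q = r − ln(F/S)/T = 0.0745 − 0.006901 = 0.067599
q = 6.76%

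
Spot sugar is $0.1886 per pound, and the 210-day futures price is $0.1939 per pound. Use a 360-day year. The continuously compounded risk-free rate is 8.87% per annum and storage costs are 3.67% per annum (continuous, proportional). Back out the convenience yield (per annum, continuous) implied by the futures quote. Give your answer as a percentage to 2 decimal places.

F = S·e^((r+u−y)T) ⇒ (r+u−y) = ln(F/S)/T
ln(0.1939/0.1886) = 0.027714; /T ⇒ 0.047510
y = r + u − ln(F/S)/T = 0.0887 + 0.0367 − 0.047510 = 0.077890
y = 7.79%

7.79%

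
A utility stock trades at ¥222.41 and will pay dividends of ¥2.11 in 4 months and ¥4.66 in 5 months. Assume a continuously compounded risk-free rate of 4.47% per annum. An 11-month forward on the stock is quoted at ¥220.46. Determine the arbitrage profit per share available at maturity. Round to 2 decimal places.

PV(dividends) I = 2.11·e^(−0.0447·4/12) + 4.66·e^(−0.0447·5/12) = 6.6528
Fair forward F* = (S − I)·e^(rT) = (222.41 − 6.6528)·e^0.040975 = 215.7572 × 1.041826 = 224.7815
Market ¥220.46 < fair 224.7815: forward underpriced → reverse cash-and-carry (short the stock, invest proceeds at r, pay the dividends, go long the forward).
Profit at T = |F_mkt − F*| = |220.46 − 224.7815| = ¥4.32 per share

¥4.32 per share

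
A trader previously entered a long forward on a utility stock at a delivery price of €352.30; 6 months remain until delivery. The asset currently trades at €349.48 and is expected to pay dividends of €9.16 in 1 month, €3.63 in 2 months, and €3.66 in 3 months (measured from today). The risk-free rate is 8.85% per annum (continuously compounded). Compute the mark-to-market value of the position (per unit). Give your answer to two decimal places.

PV(remaining dividends) I = 9.16·e^(−0.0885·1/12) + 3.63·e^(−0.0885·2/12) + 3.66·e^(−0.0885·3/12) = 16.2495
Current forward F = (S − I)·e^(rT) = (349.48 − 16.2495)·e^(0.0885·6/12) = 333.2305 × 1.045244 = 348.3072
Value (long) = (F − K)·e^(−rT) = (348.3072 − 352.30) × 0.956715 = -3.8200
Value = -€3.82

-€3.82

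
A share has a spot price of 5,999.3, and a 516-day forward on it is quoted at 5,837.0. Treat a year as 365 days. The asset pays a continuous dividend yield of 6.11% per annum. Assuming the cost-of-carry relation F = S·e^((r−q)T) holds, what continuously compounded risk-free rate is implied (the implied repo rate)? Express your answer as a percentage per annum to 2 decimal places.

4.17%

From F = S·e^((r−q)T): (r − q) = ln(F/S)/T
ln(5837.0/5999.3) = ln(0.972947) = -0.027426
(r − q) = -0.027426 / (516/365) = -0.019400
r = ln(F/S)/T + q = -0.019400 + 0.0611 = 0.041700
r = 4.17%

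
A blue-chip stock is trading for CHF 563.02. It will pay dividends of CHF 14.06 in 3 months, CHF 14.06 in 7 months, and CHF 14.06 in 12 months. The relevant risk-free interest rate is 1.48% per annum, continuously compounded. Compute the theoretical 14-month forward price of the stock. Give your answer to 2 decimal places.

PV(dividends) I = 14.06·e^(−0.0148·3/12) + 14.06·e^(−0.0148·7/12) + 14.06·e^(−0.0148·12/12)
I = 14.0081 + 13.9391 + 13.8534 = 41.8006
F = (S − I)·e^(rT) = (563.02 − 41.8006) · e^(0.0148·14/12)
= 521.2194 · e^0.017267 = 521.2194 × 1.017417 = CHF 530.30

CHF 530.30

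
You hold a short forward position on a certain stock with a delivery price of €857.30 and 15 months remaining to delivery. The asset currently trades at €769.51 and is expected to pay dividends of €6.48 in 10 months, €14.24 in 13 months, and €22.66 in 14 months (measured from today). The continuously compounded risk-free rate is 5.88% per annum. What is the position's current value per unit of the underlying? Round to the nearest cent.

PV(remaining dividends) I = 6.48·e^(−0.0588·10/12) + 14.24·e^(−0.0588·13/12) + 22.66·e^(−0.0588·14/12) = 40.6890
Current forward F = (S − I)·e^(rT) = (769.51 − 40.6890)·e^(0.0588·15/12) = 728.8210 × 1.076269 = 784.4074
Value (long) = (F − K)·e^(−rT) = (784.4074 − 857.30) × 0.929136 = -67.7271
Short position value = −(long value) = €67.73

€67.73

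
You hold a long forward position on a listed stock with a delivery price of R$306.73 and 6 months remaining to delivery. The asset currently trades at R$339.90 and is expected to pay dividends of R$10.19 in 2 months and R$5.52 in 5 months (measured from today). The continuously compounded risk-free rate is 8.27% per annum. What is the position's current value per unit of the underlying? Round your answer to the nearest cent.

PV(remaining dividends) I = 10.19·e^(−0.0827·2/12) + 5.52·e^(−0.0827·5/12) = 15.3835
Current forward F = (S − I)·e^(rT) = (339.90 − 15.3835)·e^(0.0827·6/12) = 324.5165 × 1.042217 = 338.2166
Value (long) = (F − K)·e^(−rT) = (338.2166 − 306.73) × 0.959493 = 30.2112
Value = R$30.21

R$30.21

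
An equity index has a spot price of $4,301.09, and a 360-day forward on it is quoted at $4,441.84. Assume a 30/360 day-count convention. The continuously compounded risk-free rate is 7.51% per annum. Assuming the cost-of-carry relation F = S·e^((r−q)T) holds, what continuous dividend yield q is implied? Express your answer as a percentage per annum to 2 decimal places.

4.29%

From F = S·e^((r−q)T): (r − q) = ln(F/S)/T
ln(4441.84/4301.09) = ln(1.032724) = 0.032200
(r − q) = 0.032200 / (360/360) = 0.032200
q = r − ln(F/S)/T = 0.0751 − 0.032200 = 0.042900
q = 4.29%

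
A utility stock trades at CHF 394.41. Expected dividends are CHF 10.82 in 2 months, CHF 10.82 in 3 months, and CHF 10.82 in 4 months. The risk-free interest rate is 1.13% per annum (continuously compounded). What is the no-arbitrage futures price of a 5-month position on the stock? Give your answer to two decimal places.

CHF 363.75

PV(dividends) I = 10.82·e^(−0.0113·2/12) + 10.82·e^(−0.0113·3/12) + 10.82·e^(−0.0113·4/12)
I = 10.7996 + 10.7895 + 10.7793 = 32.3684
F = (S − I)·e^(rT) = (394.41 − 32.3684) · e^(0.0113·5/12)
= 362.0416 · e^0.004708 = 362.0416 × 1.004719 = CHF 363.75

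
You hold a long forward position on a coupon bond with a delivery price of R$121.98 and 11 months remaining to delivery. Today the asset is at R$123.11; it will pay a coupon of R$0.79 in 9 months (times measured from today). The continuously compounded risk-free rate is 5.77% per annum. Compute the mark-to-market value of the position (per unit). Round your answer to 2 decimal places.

R$6.66

PV(remaining coupons) I = 0.79·e^(−0.0577·9/12) = 0.7565
Current forward F = (S − I)·e^(rT) = (123.11 − 0.7565)·e^(0.0577·11/12) = 122.3535 × 1.054315 = 128.9991
Value (long) = (F − K)·e^(−rT) = (128.9991 − 121.98) × 0.948483 = 6.6575
Value = R$6.66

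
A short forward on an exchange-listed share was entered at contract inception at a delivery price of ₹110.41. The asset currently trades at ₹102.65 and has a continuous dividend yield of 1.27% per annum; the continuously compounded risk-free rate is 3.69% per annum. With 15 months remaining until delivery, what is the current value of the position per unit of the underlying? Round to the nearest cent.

₹4.40

Current fair forward for the remaining 15 months: F = S·e^((r − q)·T), (r − q) = 0.0369 − 0.0127 = 0.0242
F = 102.65 · e^(0.0242 × 15/12) = 102.65 × 1.030712 = 105.8026
Value of long forward = (F − K)·e^(−rT) = (105.8026 − 110.41) · e^(−0.0369·15/12)
= -4.6074 × 0.954923 = -4.40
Short position value = −(long value) = ₹4.40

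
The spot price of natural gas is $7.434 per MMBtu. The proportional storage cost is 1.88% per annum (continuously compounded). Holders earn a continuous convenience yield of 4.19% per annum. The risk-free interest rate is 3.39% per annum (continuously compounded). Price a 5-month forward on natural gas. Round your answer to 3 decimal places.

Net carry = r + u − y = 0.0339 + 0.0188 − 0.0419 = 0.0108
F = S·e^((r+u−y)T) = 7.434 · e^(0.0108 × 5/12) = 7.434 · e^0.004500
= 7.434 × 1.004510 = $7.468 per MMBtu

$7.468 per MMBtu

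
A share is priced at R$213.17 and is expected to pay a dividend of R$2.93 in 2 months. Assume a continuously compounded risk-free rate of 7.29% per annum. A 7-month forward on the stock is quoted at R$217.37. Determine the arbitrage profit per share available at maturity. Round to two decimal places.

R$2.04 per share

PV(dividends) I = 2.93·e^(−0.0729·2/12) = 2.8946
Fair forward F* = (S − I)·e^(rT) = (213.17 − 2.8946)·e^0.042525 = 210.2754 × 1.043442 = 219.4102
Market R$217.37 < fair 219.4102: forward underpriced → reverse cash-and-carry (short the stock, invest proceeds at r, pay the dividends, go long the forward).
Profit at T = |F_mkt − F*| = |217.37 − 219.4102| = R$2.04 per share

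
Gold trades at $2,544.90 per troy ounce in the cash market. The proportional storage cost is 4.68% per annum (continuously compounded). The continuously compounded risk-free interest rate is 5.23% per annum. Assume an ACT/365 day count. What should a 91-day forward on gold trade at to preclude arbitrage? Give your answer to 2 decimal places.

Net carry = r + u − y = 0.0523 + 0.0468 − 0.0000 = 0.0991
F = S·e^((r+u−y)T) = 2544.90 · e^(0.0991 × 91/365) = 2544.90 · e^0.02470712
= 2544.90 × 1.02501487 = $2,608.56 per troy ounce

$2,608.56 per troy ounce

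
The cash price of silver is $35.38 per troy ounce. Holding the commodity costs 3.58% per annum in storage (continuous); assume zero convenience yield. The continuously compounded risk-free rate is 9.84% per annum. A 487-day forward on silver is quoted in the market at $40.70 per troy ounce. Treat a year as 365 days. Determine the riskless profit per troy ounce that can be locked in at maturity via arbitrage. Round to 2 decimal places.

$1.62 per troy ounce

Fair forward: F* = S·e^(carry·T), with carry = (r + u) = 0.0984 + 0.0358 = 0.1342
F* = 35.38 · e^(0.1342 × 487/365) = 35.38 · e^0.179056 = 35.38 × 1.196088 = $42.3176
Market $40.70 < fair $42.3176: forward underpriced → reverse cash-and-carry (short spot, go long the forward).
At maturity, profit = |F_mkt − F*| = |40.70 − 42.3176| = $1.62 per troy ounce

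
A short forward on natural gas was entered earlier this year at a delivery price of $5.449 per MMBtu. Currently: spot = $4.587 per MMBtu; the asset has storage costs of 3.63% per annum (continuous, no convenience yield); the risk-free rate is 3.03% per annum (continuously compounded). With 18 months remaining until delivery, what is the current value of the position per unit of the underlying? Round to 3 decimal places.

Current fair forward for the remaining 18 months: F = S·e^((r + u)·T), (r + u) = 0.0303 + 0.0363 = 0.0666
F = 4.587 · e^(0.0666 × 18/12) = 4.587 × 1.105060 = 5.0689
Value of long forward = (F − K)·e^(−rT) = (5.0689 − 5.449) · e^(−0.0303·18/12)
= -0.3801 × 0.955567 = -0.363
Short position value = −(long value) = $0.363

$0.363 per MMBtu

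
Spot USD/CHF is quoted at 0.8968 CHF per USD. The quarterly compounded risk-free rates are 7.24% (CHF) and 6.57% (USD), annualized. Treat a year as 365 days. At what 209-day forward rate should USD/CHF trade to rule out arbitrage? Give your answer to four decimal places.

By covered interest parity, F = S · (1+r_CHF/4)^(4T) / (1+r_USD/4)^(4T)
= 0.8968 × 1.041941 / 1.038019 = 0.8968 × 1.003778
F = 0.9002 CHF per USD

0.9002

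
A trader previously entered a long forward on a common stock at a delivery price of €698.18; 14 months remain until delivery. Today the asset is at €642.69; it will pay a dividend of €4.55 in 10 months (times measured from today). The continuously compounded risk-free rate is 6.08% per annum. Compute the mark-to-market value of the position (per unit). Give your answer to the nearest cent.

PV(remaining dividends) I = 4.55·e^(−0.0608·10/12) = 4.3252
Current forward F = (S − I)·e^(rT) = (642.69 − 4.3252)·e^(0.0608·14/12) = 638.3648 × 1.073510 = 685.2910
Value (long) = (F − K)·e^(−rT) = (685.2910 − 698.18) × 0.931524 = -12.0064
Value = -€12.01

-€12.01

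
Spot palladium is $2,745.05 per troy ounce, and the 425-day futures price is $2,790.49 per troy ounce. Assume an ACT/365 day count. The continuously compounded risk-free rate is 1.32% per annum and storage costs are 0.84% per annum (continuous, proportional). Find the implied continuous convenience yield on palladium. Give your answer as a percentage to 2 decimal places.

0.75%

F = S·e^((r+u−y)T) ⇒ (r+u−y) = ln(F/S)/T
ln(2790.49/2745.05) = 0.016418; /T ⇒ 0.014100
y = r + u − ln(F/S)/T = 0.0132 + 0.0084 − 0.014100 = 0.007500
y = 0.75%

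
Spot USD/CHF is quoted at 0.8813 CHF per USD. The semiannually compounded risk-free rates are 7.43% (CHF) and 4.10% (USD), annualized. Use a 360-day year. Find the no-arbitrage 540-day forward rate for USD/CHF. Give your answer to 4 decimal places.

By covered interest parity, F = S · (1+r_CHF/2)^(2T) / (1+r_USD/2)^(2T)
= 0.8813 × 1.115642 / 1.062769 = 0.8813 × 1.049750
F = 0.9251 CHF per USD

0.9251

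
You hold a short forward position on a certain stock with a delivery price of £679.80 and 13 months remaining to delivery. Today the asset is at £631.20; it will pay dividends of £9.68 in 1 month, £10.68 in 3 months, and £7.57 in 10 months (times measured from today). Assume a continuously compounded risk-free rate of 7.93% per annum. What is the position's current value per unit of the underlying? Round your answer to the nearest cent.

£19.81

PV(remaining dividends) I = 9.68·e^(−0.0793·1/12) + 10.68·e^(−0.0793·3/12) + 7.57·e^(−0.0793·10/12) = 27.1725
Current forward F = (S − I)·e^(rT) = (631.20 − 27.1725)·e^(0.0793·13/12) = 604.0275 × 1.089706 = 658.2124
Value (long) = (F − K)·e^(−rT) = (658.2124 − 679.80) × 0.917678 = -19.8105
Short position value = −(long value) = £19.81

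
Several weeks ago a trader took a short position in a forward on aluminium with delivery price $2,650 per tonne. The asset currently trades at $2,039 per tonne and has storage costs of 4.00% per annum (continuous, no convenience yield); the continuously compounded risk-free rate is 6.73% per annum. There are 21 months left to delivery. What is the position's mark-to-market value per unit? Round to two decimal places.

Current fair forward for the remaining 21 months: F = S·e^((r + u)·T), (r + u) = 0.0673 + 0.0400 = 0.1073
F = 2039 · e^(0.1073 × 21/12) = 2039 × 1.20656201 = 2460.1799
Value of long forward = (F − K)·e^(−rT) = (2460.1799 − 2650) · e^(−0.0673·21/12)
= -189.8201 × 0.88889603 = -168.73
Short position value = −(long value) = $168.73

$168.73 per tonne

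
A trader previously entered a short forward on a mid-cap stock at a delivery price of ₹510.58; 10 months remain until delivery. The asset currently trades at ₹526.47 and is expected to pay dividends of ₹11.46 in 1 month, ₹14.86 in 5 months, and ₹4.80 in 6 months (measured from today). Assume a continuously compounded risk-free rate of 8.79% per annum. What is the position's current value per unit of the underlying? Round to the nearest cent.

-₹21.66

PV(remaining dividends) I = 11.46·e^(−0.0879·1/12) + 14.86·e^(−0.0879·5/12) + 4.80·e^(−0.0879·6/12) = 30.2956
Current forward F = (S − I)·e^(rT) = (526.47 − 30.2956)·e^(0.0879·10/12) = 496.1744 × 1.076000 = 533.8837
Value (long) = (F − K)·e^(−rT) = (533.8837 − 510.58) × 0.929368 = 21.6577
Short position value = −(long value) = -₹21.66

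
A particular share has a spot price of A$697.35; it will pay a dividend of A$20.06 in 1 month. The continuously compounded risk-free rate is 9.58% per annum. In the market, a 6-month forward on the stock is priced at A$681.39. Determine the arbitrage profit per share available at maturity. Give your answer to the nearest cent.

A$29.30 per share

PV(dividends) I = 20.06·e^(−0.0958·1/12) = 19.9005
Fair forward F* = (S − I)·e^(rT) = (697.35 − 19.9005)·e^0.047900 = 677.4495 × 1.049066 = 710.6892
Market A$681.39 < fair 710.6892: forward underpriced → reverse cash-and-carry (short the stock, invest proceeds at r, pay the dividends, go long the forward).
Profit at T = |F_mkt − F*| = |681.39 − 710.6892| = A$29.30 per share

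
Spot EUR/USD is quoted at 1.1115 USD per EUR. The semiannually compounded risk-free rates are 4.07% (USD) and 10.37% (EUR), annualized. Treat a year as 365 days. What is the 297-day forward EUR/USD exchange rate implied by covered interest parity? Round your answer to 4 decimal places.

1.0578

By covered interest parity, F = S · (1+r_USD/2)^(2T) / (1+r_EUR/2)^(2T)
= 1.1115 × 1.033328 / 1.085744 = 1.1115 × 0.951723
F = 1.0578 USD per EUR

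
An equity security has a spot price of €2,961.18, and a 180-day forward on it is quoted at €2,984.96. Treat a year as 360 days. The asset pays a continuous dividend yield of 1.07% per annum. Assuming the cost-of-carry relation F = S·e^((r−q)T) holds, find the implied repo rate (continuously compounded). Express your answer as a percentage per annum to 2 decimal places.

From F = S·e^((r−q)T): (r − q) = ln(F/S)/T
ln(2984.96/2961.18) = ln(1.008031) = 0.007999
(r − q) = 0.007999 / (180/360) = 0.015998
r = ln(F/S)/T + q = 0.015998 + 0.0107 = 0.026698
r = 2.67%

2.67%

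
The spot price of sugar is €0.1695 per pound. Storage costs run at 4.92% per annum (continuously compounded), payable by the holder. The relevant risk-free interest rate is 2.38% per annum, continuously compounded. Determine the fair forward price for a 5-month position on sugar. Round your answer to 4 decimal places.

€0.1747 per pound

Net carry = r + u − y = 0.0238 + 0.0492 − 0.0000 = 0.0730
F = S·e^((r+u−y)T) = 0.1695 · e^(0.0730 × 5/12) = 0.1695 · e^0.030417
= 0.1695 × 1.030884 = €0.1747 per pound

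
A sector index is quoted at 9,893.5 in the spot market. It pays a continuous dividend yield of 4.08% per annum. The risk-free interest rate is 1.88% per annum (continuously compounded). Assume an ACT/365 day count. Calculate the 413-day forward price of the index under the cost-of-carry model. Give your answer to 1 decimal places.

9,650.3

F = S·e^((r − q)T) = 9893.5 · e^((0.0188 − 0.0408) × 413/365)
= 9893.5 · e^-0.024893 = 9893.5 × 0.975414
F = 9,650.3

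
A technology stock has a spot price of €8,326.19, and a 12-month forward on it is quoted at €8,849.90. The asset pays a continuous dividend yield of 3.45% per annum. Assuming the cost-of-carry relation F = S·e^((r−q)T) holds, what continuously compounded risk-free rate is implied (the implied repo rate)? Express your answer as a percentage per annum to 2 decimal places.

9.55%

From F = S·e^((r−q)T): (r − q) = ln(F/S)/T
ln(8849.90/8326.19) = ln(1.062899) = 0.061000
(r − q) = 0.061000 / (12/12) = 0.061000
r = ln(F/S)/T + q = 0.061000 + 0.0345 = 0.095500
r = 9.55%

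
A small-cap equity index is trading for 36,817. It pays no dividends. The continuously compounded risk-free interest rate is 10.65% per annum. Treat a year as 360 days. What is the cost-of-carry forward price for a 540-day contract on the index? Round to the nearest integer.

43,194

F = S·e^(rT) = 36817 · e^(0.1065 × 540/360)
= 36817 · e^0.159750 = 36817 × 1.173218
F = 43,194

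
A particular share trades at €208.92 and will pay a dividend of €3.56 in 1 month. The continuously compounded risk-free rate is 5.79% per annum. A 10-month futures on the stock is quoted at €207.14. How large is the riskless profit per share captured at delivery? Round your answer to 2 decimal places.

€8.39 per share

PV(dividends) I = 3.56·e^(−0.0579·1/12) = 3.5429
Fair futures F* = (S − I)·e^(rT) = (208.92 − 3.5429)·e^0.048250 = 205.3771 × 1.049433 = 215.5295
Market €207.14 < fair 215.5295: forward underpriced → reverse cash-and-carry (short the stock, invest proceeds at r, pay the dividends, go long the forward).
Profit at T = |F_mkt − F*| = |207.14 − 215.5295| = €8.39 per share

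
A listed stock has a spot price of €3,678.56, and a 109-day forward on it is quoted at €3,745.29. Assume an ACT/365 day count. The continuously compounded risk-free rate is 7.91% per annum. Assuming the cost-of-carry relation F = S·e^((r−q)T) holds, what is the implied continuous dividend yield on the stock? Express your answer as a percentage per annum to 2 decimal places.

From F = S·e^((r−q)T): (r − q) = ln(F/S)/T
ln(3745.29/3678.56) = ln(1.018140) = 0.017977
(r − q) = 0.017977 / (109/365) = 0.060198
q = r − ln(F/S)/T = 0.0791 − 0.060198 = 0.018902
q = 1.89%

1.89%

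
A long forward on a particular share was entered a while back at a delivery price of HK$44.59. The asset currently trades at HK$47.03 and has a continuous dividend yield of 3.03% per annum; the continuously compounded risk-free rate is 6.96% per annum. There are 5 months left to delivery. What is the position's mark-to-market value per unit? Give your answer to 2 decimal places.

Current fair forward for the remaining 5 months: F = S·e^((r − q)·T), (r − q) = 0.0696 − 0.0303 = 0.0393
F = 47.03 · e^(0.0393 × 5/12) = 47.03 × 1.016510 = 47.8065
Value of long forward = (F − K)·e^(−rT) = (47.8065 − 44.59) · e^(−0.0696·5/12)
= 3.2165 × 0.971416 = 3.12

HK$3.12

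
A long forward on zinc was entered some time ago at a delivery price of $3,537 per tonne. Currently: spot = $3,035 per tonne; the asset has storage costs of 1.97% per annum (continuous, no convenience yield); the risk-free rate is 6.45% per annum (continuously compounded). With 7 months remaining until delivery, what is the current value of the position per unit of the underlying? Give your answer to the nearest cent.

Current fair forward for the remaining 7 months: F = S·e^((r + u)·T), (r + u) = 0.0645 + 0.0197 = 0.0842
F = 3035 · e^(0.0842 × 7/12) = 3035 × 1.05034288 = 3187.7906
Value of long forward = (F − K)·e^(−rT) = (3187.7906 − 3537) · e^(−0.0645·7/12)
= -349.2094 × 0.96307403 = -336.31

-$336.31 per tonne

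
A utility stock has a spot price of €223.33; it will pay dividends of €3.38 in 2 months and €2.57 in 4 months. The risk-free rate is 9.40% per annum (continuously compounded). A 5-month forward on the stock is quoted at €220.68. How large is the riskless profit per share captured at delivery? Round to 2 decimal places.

€5.52 per share

PV(dividends) I = 3.38·e^(−0.0940·2/12) + 2.57·e^(−0.0940·4/12) = 5.8182
Fair forward F* = (S − I)·e^(rT) = (223.33 − 5.8182)·e^0.039167 = 217.5118 × 1.039944 = 226.2001
Market €220.68 < fair 226.2001: forward underpriced → reverse cash-and-carry (short the stock, invest proceeds at r, pay the dividends, go long the forward).
Profit at T = |F_mkt − F*| = |220.68 − 226.2001| = €5.52 per share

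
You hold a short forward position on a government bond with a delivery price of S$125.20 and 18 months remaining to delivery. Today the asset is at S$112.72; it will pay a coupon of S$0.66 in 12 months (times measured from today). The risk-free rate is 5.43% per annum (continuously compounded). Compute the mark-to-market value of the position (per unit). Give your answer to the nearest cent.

PV(remaining coupons) I = 0.66·e^(−0.0543·12/12) = 0.6251
Current forward F = (S − I)·e^(rT) = (112.72 − 0.6251)·e^(0.0543·18/12) = 112.0949 × 1.084859 = 121.6072
Value (long) = (F − K)·e^(−rT) = (121.6072 − 125.20) × 0.921779 = -3.3118
Short position value = −(long value) = S$3.31

S$3.31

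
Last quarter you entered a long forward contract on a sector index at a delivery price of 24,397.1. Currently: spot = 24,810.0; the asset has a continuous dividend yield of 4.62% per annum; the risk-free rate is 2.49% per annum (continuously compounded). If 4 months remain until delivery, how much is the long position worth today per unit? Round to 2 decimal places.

235.41

Current fair forward for the remaining 4 months: F = S·e^((r − q)·T), (r − q) = 0.0249 − 0.0462 = -0.0213
F = 24810.0 · e^(-0.0213 × 4/12) = 24810.0 × 0.99292515 = 24634.4730
Value of long forward = (F − K)·e^(−rT) = (24634.4730 − 24397.1) · e^(−0.0249·4/12)
= 237.3730 × 0.99173435 = 235.41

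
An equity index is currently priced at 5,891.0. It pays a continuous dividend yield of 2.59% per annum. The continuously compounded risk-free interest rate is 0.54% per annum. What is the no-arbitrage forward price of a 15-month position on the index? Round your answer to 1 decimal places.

F = S·e^((r − q)T) = 5891.0 · e^((0.0054 − 0.0259) × 15/12)
= 5891.0 · e^-0.025625 = 5891.0 × 0.974701
F = 5,742.0

5,742.0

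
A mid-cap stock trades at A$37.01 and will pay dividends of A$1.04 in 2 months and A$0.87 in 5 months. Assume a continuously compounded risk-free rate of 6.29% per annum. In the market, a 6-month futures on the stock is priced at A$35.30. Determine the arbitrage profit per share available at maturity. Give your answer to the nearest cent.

A$0.96 per share

PV(dividends) I = 1.04·e^(−0.0629·2/12) + 0.87·e^(−0.0629·5/12) = 1.8766
Fair futures F* = (S − I)·e^(rT) = (37.01 − 1.8766)·e^0.031450 = 35.1334 × 1.031950 = 36.2559
Market A$35.30 < fair 36.2559: forward underpriced → reverse cash-and-carry (short the stock, invest proceeds at r, pay the dividends, go long the forward).
Profit at T = |F_mkt − F*| = |35.30 − 36.2559| = A$0.96 per share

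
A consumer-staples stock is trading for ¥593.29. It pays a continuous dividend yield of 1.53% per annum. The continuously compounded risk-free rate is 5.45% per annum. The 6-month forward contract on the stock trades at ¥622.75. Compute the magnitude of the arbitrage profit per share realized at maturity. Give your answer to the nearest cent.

¥17.72 per share

Fair forward: F* = S·e^(carry·T), with carry = (r − q) = 0.0545 − 0.0153 = 0.0392
F* = 593.29 · e^(0.0392 × 6/12) = 593.29 · e^0.019600 = 593.29 × 1.019793 = ¥605.0330
Market ¥622.75 > fair ¥605.0330: forward overpriced → cash-and-carry (buy spot, short the forward).
At maturity, profit = |F_mkt − F*| = |622.75 − 605.0330| = ¥17.72 per share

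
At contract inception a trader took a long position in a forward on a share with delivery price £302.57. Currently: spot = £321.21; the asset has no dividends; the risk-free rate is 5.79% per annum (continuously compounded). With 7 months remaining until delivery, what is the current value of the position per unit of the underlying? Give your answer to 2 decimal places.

£28.69

Current fair forward for the remaining 7 months: F = S·e^(r·T), r = 0.0579
F = 321.21 · e^(0.0579 × 7/12) = 321.21 × 1.034352 = 332.2442
Value of long forward = (F − K)·e^(−rT) = (332.2442 − 302.57) · e^(−0.0579·7/12)
= 29.6742 × 0.966789 = 28.69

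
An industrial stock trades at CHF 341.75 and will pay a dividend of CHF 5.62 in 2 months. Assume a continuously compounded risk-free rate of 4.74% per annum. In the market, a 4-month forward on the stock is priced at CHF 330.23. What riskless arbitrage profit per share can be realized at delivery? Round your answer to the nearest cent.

PV(dividends) I = 5.62·e^(−0.0474·2/12) = 5.5758
Fair forward F* = (S − I)·e^(rT) = (341.75 − 5.5758)·e^0.015800 = 336.1742 × 1.015925 = 341.5278
Market CHF 330.23 < fair 341.5278: forward underpriced → reverse cash-and-carry (short the stock, invest proceeds at r, pay the dividends, go long the forward).
Profit at T = |F_mkt − F*| = |330.23 − 341.5278| = CHF 11.30 per share

CHF 11.30 per share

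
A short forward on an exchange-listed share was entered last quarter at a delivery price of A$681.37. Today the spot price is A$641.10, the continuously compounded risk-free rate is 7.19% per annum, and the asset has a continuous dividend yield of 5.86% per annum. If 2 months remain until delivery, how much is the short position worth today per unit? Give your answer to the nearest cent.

A$38.38

Current fair forward for the remaining 2 months: F = S·e^((r − q)·T), (r − q) = 0.0719 − 0.0586 = 0.0133
F = 641.10 · e^(0.0133 × 2/12) = 641.10 × 1.002219 = 642.5226
Value of long forward = (F − K)·e^(−rT) = (642.5226 − 681.37) · e^(−0.0719·2/12)
= -38.8474 × 0.988088 = -38.38
Short position value = −(long value) = A$38.38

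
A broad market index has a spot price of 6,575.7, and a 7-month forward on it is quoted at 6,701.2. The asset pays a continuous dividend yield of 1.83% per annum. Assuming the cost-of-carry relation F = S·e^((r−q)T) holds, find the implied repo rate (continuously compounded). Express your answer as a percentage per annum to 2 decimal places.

5.07%

From F = S·e^((r−q)T): (r − q) = ln(F/S)/T
ln(6701.2/6575.7) = ln(1.019085) = 0.018905
(r − q) = 0.018905 / (7/12) = 0.032409
r = ln(F/S)/T + q = 0.032409 + 0.0183 = 0.050709
r = 5.07%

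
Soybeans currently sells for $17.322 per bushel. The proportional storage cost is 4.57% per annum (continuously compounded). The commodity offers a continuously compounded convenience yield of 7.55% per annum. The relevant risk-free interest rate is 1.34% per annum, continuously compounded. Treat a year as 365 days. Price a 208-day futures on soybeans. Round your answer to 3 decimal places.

$17.161 per bushel

Net carry = r + u − y = 0.0134 + 0.0457 − 0.0755 = -0.0164
F = S·e^((r+u−y)T) = 17.322 · e^(-0.0164 × 208/365) = 17.322 · e^-0.009346
= 17.322 × 0.990698 = $17.161 per bushel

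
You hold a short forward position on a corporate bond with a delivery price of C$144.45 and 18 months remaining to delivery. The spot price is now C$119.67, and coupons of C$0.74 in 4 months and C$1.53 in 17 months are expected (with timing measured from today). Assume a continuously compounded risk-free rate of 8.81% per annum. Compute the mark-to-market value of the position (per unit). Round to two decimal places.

PV(remaining coupons) I = 0.74·e^(−0.0881·4/12) + 1.53·e^(−0.0881·17/12) = 2.0691
Current forward F = (S − I)·e^(rT) = (119.67 − 2.0691)·e^(0.0881·18/12) = 117.6009 × 1.141279 = 134.2154
Value (long) = (F − K)·e^(−rT) = (134.2154 − 144.45) × 0.876210 = -8.9677
Short position value = −(long value) = C$8.97

C$8.97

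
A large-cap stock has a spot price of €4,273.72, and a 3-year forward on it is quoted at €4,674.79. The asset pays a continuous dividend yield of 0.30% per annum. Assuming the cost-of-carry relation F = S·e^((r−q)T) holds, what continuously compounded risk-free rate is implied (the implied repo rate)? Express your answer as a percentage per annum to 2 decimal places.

3.29%

From F = S·e^((r−q)T): (r − q) = ln(F/S)/T
ln(4674.79/4273.72) = ln(1.093846) = 0.089700
(r − q) = 0.089700 / (3) = 0.029900
r = ln(F/S)/T + q = 0.029900 + 0.0030 = 0.032900
r = 3.29%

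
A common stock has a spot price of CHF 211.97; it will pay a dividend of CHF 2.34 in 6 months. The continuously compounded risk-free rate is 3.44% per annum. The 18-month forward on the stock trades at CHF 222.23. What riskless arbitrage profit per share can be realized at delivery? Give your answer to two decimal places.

PV(dividends) I = 2.34·e^(−0.0344·6/12) = 2.3001
Fair forward F* = (S − I)·e^(rT) = (211.97 − 2.3001)·e^0.051600 = 209.6699 × 1.052954 = 220.7728
Market CHF 222.23 > fair 220.7728: forward overpriced → cash-and-carry (borrow at r, buy the stock and collect the dividends, short the forward).
Profit at T = |F_mkt − F*| = |222.23 − 220.7728| = CHF 1.46 per share

CHF 1.46 per share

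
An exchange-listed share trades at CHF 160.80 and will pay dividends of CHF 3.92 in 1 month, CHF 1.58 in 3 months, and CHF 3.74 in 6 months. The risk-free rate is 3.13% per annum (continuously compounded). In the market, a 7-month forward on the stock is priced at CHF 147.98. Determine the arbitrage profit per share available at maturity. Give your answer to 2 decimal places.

CHF 6.45 per share

PV(dividends) I = 3.92·e^(−0.0313·1/12) + 1.58·e^(−0.0313·3/12) + 3.74·e^(−0.0313·6/12) = 9.1594
Fair forward F* = (S − I)·e^(rT) = (160.80 − 9.1594)·e^0.018258 = 151.6406 × 1.018426 = 154.4347
Market CHF 147.98 < fair 154.4347: forward underpriced → reverse cash-and-carry (short the stock, invest proceeds at r, pay the dividends, go long the forward).
Profit at T = |F_mkt − F*| = |147.98 − 154.4347| = CHF 6.45 per share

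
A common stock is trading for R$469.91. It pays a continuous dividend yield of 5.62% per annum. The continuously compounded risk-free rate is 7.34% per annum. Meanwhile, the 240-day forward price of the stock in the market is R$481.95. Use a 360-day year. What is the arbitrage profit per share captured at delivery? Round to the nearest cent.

Fair forward: F* = S·e^(carry·T), with carry = (r − q) = 0.0734 − 0.0562 = 0.0172
F* = 469.91 · e^(0.0172 × 240/360) = 469.91 · e^0.011467 = 469.91 × 1.011533 = R$475.3295
Market R$481.95 > fair R$475.3295: forward overpriced → cash-and-carry (buy spot, short the forward).
At maturity, profit = |F_mkt − F*| = |481.95 − 475.3295| = R$6.62 per share

R$6.62 per share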